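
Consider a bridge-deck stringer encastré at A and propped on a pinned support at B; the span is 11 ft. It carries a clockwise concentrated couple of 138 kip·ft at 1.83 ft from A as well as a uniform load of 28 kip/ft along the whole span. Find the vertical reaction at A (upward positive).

R_A = 186.8 kip

Remove the prop at B; the released (primary) structure is a cantilever built in at A.
Downward deflection at the released point B due to the loads:
  clockwise couple 138 at a = 1.83: M₀a(2L − a)/(2EI) = 2547/EI
  UDL 28: wL⁴/(8EI) = 51244/EI
  δ_0 = 53790/EI
Tip deflection under a unit load at B: L³/(3EI) = 443.7/EI.
Compatibility at B: δ_0 − R_B·δ_{BB} = 0, so R_B = 53790/443.7 = 121.2 kip.
Vertical equilibrium: R_A = ΣP − R_B = 308 − 121.2 = 186.8 kip.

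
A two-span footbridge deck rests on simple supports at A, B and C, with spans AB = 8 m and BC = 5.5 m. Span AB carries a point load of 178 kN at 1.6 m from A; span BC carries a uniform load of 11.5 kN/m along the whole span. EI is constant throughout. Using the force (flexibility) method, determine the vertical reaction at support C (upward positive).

Take M_B as the redundant. Released structure: two simple spans AB and BC with a hinge at B.
Discontinuity in slope at B on the released structure — sum the simple-span end rotations:
  span AB: point load 178 at a = 1.6: Pab(L + a)/(6LEI) = 364.5/EI
  span BC: UDL 11.5: wL³/(24EI) = 79.72/EI
  relative rotation θ_0 = (364.5 + 79.72)/EI = 444.3/EI
A unit hogging moment at B produces rotation L₁/(3EI) + L₂/(3EI) = 4.5/EI.
Slope continuity at B: θ_0 = M_B·4.5/EI, so M_B = 444.3/4.5 = 98.73 kN·m (hogging).
Span BC, ΣM about C: R_B^{BC}·5.5 = 173.9 + 98.73, so R_B^{BC} = 49.58 kN and R_C = 63.25 − 49.58 = 13.67 kN.

R_C = 13.67 kN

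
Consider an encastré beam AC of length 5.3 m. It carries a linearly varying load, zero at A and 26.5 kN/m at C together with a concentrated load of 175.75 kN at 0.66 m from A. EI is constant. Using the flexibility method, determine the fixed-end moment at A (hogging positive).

M_A = 113.7 kN·m

Release both end moments; the primary structure is a simply-supported span AC with redundants M_A and M_C.
Simple-span end rotations at A and C under the given loads:
  at A: triangular load, peak 26.5: 7w₀L³/(360EI) = 76.71/EI
  at C: triangular load, peak 26.5: w₀L³/(45EI) = 87.67/EI
  at A: point load 175.75 at a = 0.66: Pab(L + b)/(6LEI) = 168.2/EI
  at C: point load 175.75 at a = 0.66: Pab(L + a)/(6LEI) = 100.9/EI
  θ_A0 = 244.9/EI,  θ_C0 = 188.5/EI
Flexibility coefficients: a unit moment at one end gives L/(3EI) there and L/(6EI) at the far end, so f₁₁ = f₂₂ = 1.767/EI and f₁₂ = f₂₁ = 0.8833/EI.
Compatibility — zero rotation at each built-in end:
  1.767 M_A + 0.8833 M_C = 244.9
  0.8833 M_A + 1.767 M_C = 188.5
Solving the pair gives M_A = 113.7 kN·m and M_C = 49.87 kN·m (hogging).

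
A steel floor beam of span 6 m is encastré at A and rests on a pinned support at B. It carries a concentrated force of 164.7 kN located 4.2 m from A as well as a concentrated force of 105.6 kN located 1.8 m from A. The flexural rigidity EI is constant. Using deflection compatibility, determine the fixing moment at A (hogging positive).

Take the reaction at B as the redundant and release it; the primary structure is a cantilever fixed at A.
Downward deflection at the released point B due to the loads:
  point load 164.7 at a = 4.2: Pa²(3L − a)/(6EI) = 6682/EI
  point load 105.6 at a = 1.8: Pa²(3L − a)/(6EI) = 923.8/EI
  δ_0 = 7606/EI
Flexibility coefficient — unit upward force at B: δ_{BB} = L³/(3EI) = 72/EI.
Compatibility at B: δ_0 − R_B·δ_{BB} = 0, so R_B = 7606/72 = 105.6 kN.
Moment equilibrium about A: M_A = Σ(load moments about A) − R_B·L = 881.8 − 105.6×6 = 248 kN·m.

M_A = 248 kN·m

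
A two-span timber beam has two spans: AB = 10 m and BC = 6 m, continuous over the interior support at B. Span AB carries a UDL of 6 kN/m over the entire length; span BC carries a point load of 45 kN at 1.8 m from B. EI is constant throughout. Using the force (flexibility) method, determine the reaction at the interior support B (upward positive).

R_B = 78.82 kN

Take M_B as the redundant. Released structure: two simple spans AB and BC with a hinge at B.
End slopes at the hinge B, treating each span as simply supported:
  span AB: UDL 6: wL³/(24EI) = 250/EI
  span BC: point load 45 at a = 1.8: Pab(L + b)/(6LEI) = 96.39/EI
  relative rotation θ_0 = (250 + 96.39)/EI = 346.4/EI
A unit hogging moment at B produces rotation L₁/(3EI) + L₂/(3EI) = 5.333/EI.
Compatibility: M_B·(L₁+L₂)/(3EI) = θ_0, giving M_B = 64.95 kN·m (hogging).
Span AB, ΣM about A with M_B applied at B: R_B^{AB}·10 = 300 + 64.95, so R_B^{AB} = 36.49 kN and R_A = 60 − 36.49 = 23.51 kN.
Span BC, ΣM about C: R_B^{BC}·6 = 189 + 64.95, so R_B^{BC} = 42.32 kN and R_C = 45 − 42.32 = 2.675 kN.
R_B = 36.49 + 42.32 = 78.82 kN.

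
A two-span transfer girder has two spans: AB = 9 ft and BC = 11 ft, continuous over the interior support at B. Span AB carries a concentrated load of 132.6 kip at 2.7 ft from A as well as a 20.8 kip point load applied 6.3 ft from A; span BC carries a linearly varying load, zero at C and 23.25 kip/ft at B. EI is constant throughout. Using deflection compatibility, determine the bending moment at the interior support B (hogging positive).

Insert a hinge at B; M_B is the redundant, and each span becomes simply supported.
End slopes at the hinge B, treating each span as simply supported:
  span AB: point load 132.6 at a = 2.7: Pab(L + a)/(6LEI) = 488.7/EI
  span AB: point load 20.8 at a = 6.3: Pab(L + a)/(6LEI) = 100.2/EI
  span BC: triangular load, peak 23.25: w₀L³/(45EI) = 687.7/EI
  relative rotation θ_0 = (588.9 + 687.7)/EI = 1277/EI
A unit hogging moment at B produces rotation L₁/(3EI) + L₂/(3EI) = 6.667/EI.
Slope continuity at B: θ_0 = M_B·6.667/EI, so M_B = 1277/6.667 = 191.5 kip·ft (hogging).

M_B = 191.5 kip·ft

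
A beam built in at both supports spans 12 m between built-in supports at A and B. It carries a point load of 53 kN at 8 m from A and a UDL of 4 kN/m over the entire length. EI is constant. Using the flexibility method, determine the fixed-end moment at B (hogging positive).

Take the two fixed-end moments M_A, M_B as redundants; the released structure is the simple span AB.
End rotations of the released simple span under the applied load (×1/EI):
  at A: point load 53 at a = 8: Pab(L + b)/(6LEI) = 376.9/EI
  at B: point load 53 at a = 8: Pab(L + a)/(6LEI) = 471.1/EI
  at A: UDL 4: wL³/(24EI) = 288/EI
  at B: UDL 4: wL³/(24EI) = 288/EI
  θ_A0 = 664.9/EI,  θ_B0 = 759.1/EI
Flexibility coefficients: a unit moment at one end gives L/(3EI) there and L/(6EI) at the far end, so f₁₁ = f₂₂ = 4/EI and f₁₂ = f₂₁ = 2/EI.
Compatibility — zero rotation at each built-in end:
  4 M_A + 2 M_B = 664.9
  2 M_A + 4 M_B = 759.1
Solving the pair gives M_A = 95.11 kN·m and M_B = 142.2 kN·m (hogging).

M_B = 142.2 kN·m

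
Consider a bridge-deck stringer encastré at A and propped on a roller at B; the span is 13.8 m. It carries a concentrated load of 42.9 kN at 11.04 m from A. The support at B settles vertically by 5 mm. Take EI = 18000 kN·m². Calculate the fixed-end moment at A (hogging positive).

Choose R_B as the redundant. The primary structure is the cantilever fixed at A.
Downward deflection at the released point B due to the loads:
  point load 42.9 at a = 11.04: Pa²(3L − a)/(6EI) = 26457/EI
Tip deflection under a unit load at B: L³/(3EI) = 876/EI.
With EI = 18000 kN·m²: δ_0 = 1.4699 m and δ_{BB} = 0.048668 m/kN.
Compatibility — the beam at B must follow the support down by 0.005 m: δ_0 − R_B·δ_{BB} = 0.005, so R_B = (1.4699 − 0.005)/0.048668 = 30.1 kN.
Moment equilibrium about A: M_A = Σ(load moments about A) − R_B·L = 473.6 − 30.1×13.8 = 58.25 kN·m.

M_A = 58.25 kN·m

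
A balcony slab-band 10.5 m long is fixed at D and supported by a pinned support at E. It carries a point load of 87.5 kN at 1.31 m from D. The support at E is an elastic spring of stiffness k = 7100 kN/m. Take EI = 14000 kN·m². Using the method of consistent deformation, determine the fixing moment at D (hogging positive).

Choose R_E as the redundant. The primary structure is the cantilever fixed at D.
Free-end deflection of the primary structure under the applied loading (downward +):
  point load 87.5 at a = 1.31: Pa²(3L − a)/(6EI) = 755.5/EI
Flexibility coefficient — unit upward force at E: δ_{EE} = L³/(3EI) = 385.9/EI.
With EI = 14000 kN·m²: δ_0 = 0.053968 m and δ_{EE} = 0.027563 m/kN.
Compatibility — the spring shortens by R_E/k under the reaction it provides: δ_0 − R_E·δ_{EE} = R_E/k. With 1/k = 0.000141 m/kN, R_E = δ_0 / (δ_{EE} + 1/k) = 0.053968 / (0.027563 + 0.000141) = 1.948 kN.
Moment equilibrium about D: M_D = Σ(load moments about D) − R_E·L = 114.6 − 1.948×10.5 = 94.17 kN·m.

M_D = 94.17 kN·m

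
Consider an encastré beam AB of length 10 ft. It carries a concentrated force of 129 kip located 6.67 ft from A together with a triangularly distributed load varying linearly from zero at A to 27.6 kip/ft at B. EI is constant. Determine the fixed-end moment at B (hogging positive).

M_B = 329.1 kip·ft

Take the two fixed-end moments M_A, M_B as redundants; the released structure is the simple span AB.
End rotations of the released simple span under the applied load (×1/EI):
  at A: point load 129 at a = 6.67: Pab(L + b)/(6LEI) = 636.6/EI
  at B: point load 129 at a = 6.67: Pab(L + a)/(6LEI) = 796.1/EI
  at A: triangular load, peak 27.6: 7w₀L³/(360EI) = 536.7/EI
  at B: triangular load, peak 27.6: w₀L³/(45EI) = 613.3/EI
  θ_A0 = 1173/EI,  θ_B0 = 1409/EI
Flexibility coefficients: a unit moment at one end gives L/(3EI) there and L/(6EI) at the far end, so f₁₁ = f₂₂ = 3.333/EI and f₁₂ = f₂₁ = 1.667/EI.
Compatibility — zero rotation at each built-in end:
  3.333 M_A + 1.667 M_B = 1173
  1.667 M_A + 3.333 M_B = 1409
Solving the pair gives M_A = 187.4 kip·ft and M_B = 329.1 kip·ft (hogging).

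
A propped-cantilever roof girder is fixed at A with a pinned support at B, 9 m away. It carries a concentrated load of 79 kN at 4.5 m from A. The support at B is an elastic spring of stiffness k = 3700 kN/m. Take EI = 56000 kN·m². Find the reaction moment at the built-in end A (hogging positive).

Release the roller at B. Primary structure: cantilever fixed at A.
Deflection at B on the released cantilever, summing each load's contribution:
  point load 79 at a = 4.5: Pa²(3L − a)/(6EI) = 5999/EI
Flexibility coefficient — unit upward force at B: δ_{BB} = L³/(3EI) = 243/EI.
With EI = 56000 kN·m²: δ_0 = 0.10713 m and δ_{BB} = 0.004339 m/kN.
Compatibility — the spring shortens by R_B/k under the reaction it provides: δ_0 − R_B·δ_{BB} = R_B/k. With 1/k = 0.00027 m/kN, R_B = δ_0 / (δ_{BB} + 1/k) = 0.10713 / (0.004339 + 0.00027) = 23.24 kN.
Moment equilibrium about A: M_A = Σ(load moments about A) − R_B·L = 355.5 − 23.24×9 = 146.3 kN·m.

M_A = 146.3 kN·m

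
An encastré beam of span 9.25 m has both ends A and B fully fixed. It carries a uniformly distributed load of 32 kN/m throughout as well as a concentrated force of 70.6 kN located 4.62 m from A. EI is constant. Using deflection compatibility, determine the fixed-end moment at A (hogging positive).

Take the two fixed-end moments M_A, M_B as redundants; the released structure is the simple span AB.
Simple-span end rotations at A and B under the given loads:
  at A: UDL 32: wL³/(24EI) = 1055/EI
  at B: UDL 32: wL³/(24EI) = 1055/EI
  at A: point load 70.6 at a = 4.62: Pab(L + b)/(6LEI) = 377.7/EI
  at B: point load 70.6 at a = 4.62: Pab(L + a)/(6LEI) = 377.4/EI
  θ_A0 = 1433/EI,  θ_B0 = 1433/EI
Flexibility coefficients: a unit moment at one end gives L/(3EI) there and L/(6EI) at the far end, so f₁₁ = f₂₂ = 3.083/EI and f₁₂ = f₂₁ = 1.542/EI.
Compatibility — zero rotation at each built-in end:
  3.083 M_A + 1.542 M_B = 1433
  1.542 M_A + 3.083 M_B = 1433
Solving the pair gives M_A = 309.9 kN·m and M_B = 309.7 kN·m (hogging).

M_A = 309.9 kN·m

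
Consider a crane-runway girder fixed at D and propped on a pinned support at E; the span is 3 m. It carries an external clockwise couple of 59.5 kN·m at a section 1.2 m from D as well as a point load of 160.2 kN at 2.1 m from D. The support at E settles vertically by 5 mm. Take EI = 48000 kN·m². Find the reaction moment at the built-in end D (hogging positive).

Remove the prop at E; the released (primary) structure is a cantilever built in at D.
Downward deflection at the released point E due to the loads:
  clockwise couple 59.5 at a = 1.2: M₀a(2L − a)/(2EI) = 171.4/EI
  point load 160.2 at a = 2.1: Pa²(3L − a)/(6EI) = 812.5/EI
  δ_0 = 983.8/EI
Flexibility coefficient — unit upward force at E: δ_{EE} = L³/(3EI) = 9/EI.
With EI = 48000 kN·m²: δ_0 = 0.020496 m and δ_{EE} = 0.000188 m/kN.
Compatibility — the beam at E must follow the support down by 0.005 m: δ_0 − R_E·δ_{EE} = 0.005, so R_E = (0.020496 − 0.005)/0.000188 = 82.65 kN.
Moment equilibrium about D: M_D = Σ(load moments about D) − R_E·L = 395.9 − 82.65×3 = 148 kN·m.

M_D = 148 kN·m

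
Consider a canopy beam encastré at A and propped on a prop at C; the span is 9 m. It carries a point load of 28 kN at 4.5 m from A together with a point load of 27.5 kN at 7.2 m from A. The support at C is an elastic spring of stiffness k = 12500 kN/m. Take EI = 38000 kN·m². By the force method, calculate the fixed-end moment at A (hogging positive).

M_A = 74.14 kN·m

Release the roller at C. Primary structure: cantilever fixed at A.
Free-end deflection of the primary structure under the applied loading (downward +):
  point load 28 at a = 4.5: Pa²(3L − a)/(6EI) = 2126/EI
  point load 27.5 at a = 7.2: Pa²(3L − a)/(6EI) = 4704/EI
  δ_0 = 6831/EI
Flexibility coefficient — unit upward force at C: δ_{CC} = L³/(3EI) = 243/EI.
With EI = 38000 kN·m²: δ_0 = 0.17976 m and δ_{CC} = 0.006395 m/kN.
Compatibility — the spring shortens by R_C/k under the reaction it provides: δ_0 − R_C·δ_{CC} = R_C/k. With 1/k = 0.00008 m/kN, R_C = δ_0 / (δ_{CC} + 1/k) = 0.17976 / (0.006395 + 0.00008) = 27.76 kN.
Moment equilibrium about A: M_A = Σ(load moments about A) − R_C·L = 324 − 27.76×9 = 74.14 kN·m.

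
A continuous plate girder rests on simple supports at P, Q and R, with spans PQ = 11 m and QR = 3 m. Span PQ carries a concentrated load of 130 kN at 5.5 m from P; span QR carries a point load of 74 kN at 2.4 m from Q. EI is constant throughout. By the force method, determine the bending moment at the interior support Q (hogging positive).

Insert a hinge at Q; M_Q is the redundant, and each span becomes simply supported.
Rotations at Q on the released spans (each span's end-slope, ×1/EI):
  span PQ: point load 130 at a = 5.5: Pab(L + a)/(6LEI) = 983.1/EI
  span QR: point load 74 at a = 2.4: Pab(L + b)/(6LEI) = 21.31/EI
  relative rotation θ_0 = (983.1 + 21.31)/EI = 1004/EI
A unit hogging moment at Q produces rotation L₁/(3EI) + L₂/(3EI) = 4.667/EI.
Slope continuity at Q: θ_0 = M_Q·4.667/EI, so M_Q = 1004/4.667 = 215.2 kN·m (hogging).

M_Q = 215.2 kN·m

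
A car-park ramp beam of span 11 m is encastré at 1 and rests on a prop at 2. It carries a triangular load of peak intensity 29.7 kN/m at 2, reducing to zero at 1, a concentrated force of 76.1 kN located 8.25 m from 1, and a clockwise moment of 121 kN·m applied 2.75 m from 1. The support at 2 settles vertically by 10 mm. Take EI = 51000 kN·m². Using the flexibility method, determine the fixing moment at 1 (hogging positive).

M_1 = 362 kN·m

Choose R_2 as the redundant. The primary structure is the cantilever fixed at 1.
Primary-structure tip deflection at 2 by superposition:
  triangular load, peak 29.7 at the free end: 11w₀L⁴/(120EI) = 39860/EI
  point load 76.1 at a = 8.25: Pa²(3L − a)/(6EI) = 21366/EI
  clockwise couple 121 at a = 2.75: M₀a(2L − a)/(2EI) = 3203/EI
  δ_0 = 64429/EI
Tip deflection under a unit load at 2: L³/(3EI) = 443.7/EI.
With EI = 51000 kN·m²: δ_0 = 1.2633 m and δ_{22} = 0.008699 m/kN.
Compatibility — the beam at 2 must follow the support down by 0.01 m: δ_0 − R_2·δ_{22} = 0.01, so R_2 = (1.2633 − 0.01)/0.008699 = 144.1 kN.
Moment equilibrium about 1: M_1 = Σ(load moments about 1) − R_2·L = 1947 − 144.1×11 = 362 kN·m.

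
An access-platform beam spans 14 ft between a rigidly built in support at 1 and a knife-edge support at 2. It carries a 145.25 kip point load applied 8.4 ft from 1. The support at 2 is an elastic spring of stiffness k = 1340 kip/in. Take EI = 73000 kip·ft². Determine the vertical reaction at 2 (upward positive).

Release the roller at 2. Primary structure: cantilever fixed at 1.
Downward deflection at the released point 2 due to the loads:
  point load 145.25 at a = 8.4: Pa²(3L − a)/(6EI) = 57394/EI
Flexibility coefficient — unit upward force at 2: δ_{22} = L³/(3EI) = 914.7/EI.
With EI = 73000 kip·ft²: δ_0 = 0.78621 ft and δ_{22} = 0.01253 ft/kip.
Compatibility — the spring shortens by R_2/k under the reaction it provides: δ_0 − R_2·δ_{22} = R_2/k. With 1/k = 1/(1340×12) ft/kip = 0.000062 ft/kip, R_2 = δ_0 / (δ_{22} + 1/k) = 0.78621 / (0.01253 + 0.000062) = 62.44 kip.

R_2 = 62.44 kip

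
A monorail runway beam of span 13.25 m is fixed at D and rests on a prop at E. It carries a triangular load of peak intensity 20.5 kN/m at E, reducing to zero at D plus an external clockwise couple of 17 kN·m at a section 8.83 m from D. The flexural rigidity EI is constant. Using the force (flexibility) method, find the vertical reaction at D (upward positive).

Release the roller at E. Primary structure: cantilever fixed at D.
Deflection at E on the released cantilever, summing each load's contribution:
  triangular load, peak 20.5 at the free end: 11w₀L⁴/(120EI) = 57920/EI
  clockwise couple 17 at a = 8.83: M₀a(2L − a)/(2EI) = 1326/EI
  δ_0 = 59246/EI
Tip deflection under a unit load at E: L³/(3EI) = 775.4/EI.
The prop prevents deflection at E: R_E = δ_0/δ_{EE} = 59246/775.4 = 76.41 kN.
Vertical equilibrium: R_D = ΣP − R_E = 135.8 − 76.41 = 59.41 kN.

R_D = 59.41 kN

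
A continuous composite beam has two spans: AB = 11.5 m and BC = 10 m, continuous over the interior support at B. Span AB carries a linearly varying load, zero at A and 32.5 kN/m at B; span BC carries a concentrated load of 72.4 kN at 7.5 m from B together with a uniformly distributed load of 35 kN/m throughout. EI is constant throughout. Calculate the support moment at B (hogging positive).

M_B = 396.2 kN·m

Insert a hinge at B; M_B is the redundant, and each span becomes simply supported.
End slopes at the hinge B, treating each span as simply supported:
  span AB: triangular load, peak 32.5: w₀L³/(45EI) = 1098/EI
  span BC: point load 72.4 at a = 7.5: Pab(L + b)/(6LEI) = 282.8/EI
  span BC: UDL 35: wL³/(24EI) = 1458/EI
  relative rotation θ_0 = (1098 + 1741)/EI = 2840/EI
A unit hogging moment at B produces rotation L₁/(3EI) + L₂/(3EI) = 7.167/EI.
Slope continuity at B: θ_0 = M_B·7.167/EI, so M_B = 2840/7.167 = 396.2 kN·m (hogging).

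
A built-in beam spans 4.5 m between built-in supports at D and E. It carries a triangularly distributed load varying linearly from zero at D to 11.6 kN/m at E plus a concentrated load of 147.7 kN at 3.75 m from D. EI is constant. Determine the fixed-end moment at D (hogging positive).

M_D = 23.22 kN·m

Release both end moments; the primary structure is a simply-supported span DE with redundants M_D and M_E.
Simple-span end rotations at D and E under the given loads:
  at D: triangular load, peak 11.6: 7w₀L³/(360EI) = 20.55/EI
  at E: triangular load, peak 11.6: w₀L³/(45EI) = 23.49/EI
  at D: point load 147.7 at a = 3.75: Pab(L + b)/(6LEI) = 80.77/EI
  at E: point load 147.7 at a = 3.75: Pab(L + a)/(6LEI) = 126.9/EI
  θ_D0 = 101.3/EI,  θ_E0 = 150.4/EI
Flexibility coefficients: a unit moment at one end gives L/(3EI) there and L/(6EI) at the far end, so f₁₁ = f₂₂ = 1.5/EI and f₁₂ = f₂₁ = 0.75/EI.
Compatibility — zero rotation at each built-in end:
  1.5 M_D + 0.75 M_E = 101.3
  0.75 M_D + 1.5 M_E = 150.4
Solving the pair gives M_D = 23.22 kN·m and M_E = 88.67 kN·m (hogging).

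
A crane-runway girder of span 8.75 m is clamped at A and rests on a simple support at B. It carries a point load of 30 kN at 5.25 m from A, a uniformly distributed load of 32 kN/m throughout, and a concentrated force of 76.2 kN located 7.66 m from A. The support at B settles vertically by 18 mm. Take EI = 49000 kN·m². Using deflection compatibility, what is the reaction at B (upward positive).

R_B = 176 kN

Choose R_B as the redundant. The primary structure is the cantilever fixed at A.
Primary-structure tip deflection at B by superposition:
  point load 30 at a = 5.25: Pa²(3L − a)/(6EI) = 2894/EI
  UDL 32: wL⁴/(8EI) = 23447/EI
  point load 76.2 at a = 7.66: Pa²(3L − a)/(6EI) = 13853/EI
  δ_0 = 40194/EI
Flexibility coefficient — unit upward force at B: δ_{BB} = L³/(3EI) = 223.3/EI.
With EI = 49000 kN·m²: δ_0 = 0.82029 m and δ_{BB} = 0.004557 m/kN.
Compatibility — the beam at B must follow the support down by 0.018 m: δ_0 − R_B·δ_{BB} = 0.018, so R_B = (0.82029 − 0.018)/0.004557 = 176 kN.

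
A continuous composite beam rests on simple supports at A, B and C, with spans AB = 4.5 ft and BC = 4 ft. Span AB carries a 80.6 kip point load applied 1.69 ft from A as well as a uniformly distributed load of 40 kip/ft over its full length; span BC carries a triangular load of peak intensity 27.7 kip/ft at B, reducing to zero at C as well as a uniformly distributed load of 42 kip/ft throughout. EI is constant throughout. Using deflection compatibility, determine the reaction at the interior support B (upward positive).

R_B = 306.4 kip

Insert a hinge at B; M_B is the redundant, and each span becomes simply supported.
Discontinuity in slope at B on the released structure — sum the simple-span end rotations:
  span AB: point load 80.6 at a = 1.69: Pab(L + a)/(6LEI) = 87.75/EI
  span AB: UDL 40: wL³/(24EI) = 151.9/EI
  span BC: triangular load, peak 27.7: w₀L³/(45EI) = 39.4/EI
  span BC: UDL 42: wL³/(24EI) = 112/EI
  relative rotation θ_0 = (239.6 + 151.4)/EI = 391/EI
A unit hogging moment at B produces rotation L₁/(3EI) + L₂/(3EI) = 2.833/EI.
Compatibility: M_B·(L₁+L₂)/(3EI) = θ_0, giving M_B = 138 kip·ft (hogging).
Span AB, ΣM about A with M_B applied at B: R_B^{AB}·4.5 = 541.2 + 138, so R_B^{AB} = 150.9 kip and R_A = 260.6 − 150.9 = 109.7 kip.
Span BC, ΣM about C: R_B^{BC}·4 = 483.7 + 138, so R_B^{BC} = 155.4 kip and R_C = 223.4 − 155.4 = 67.96 kip.
R_B = 150.9 + 155.4 = 306.4 kip.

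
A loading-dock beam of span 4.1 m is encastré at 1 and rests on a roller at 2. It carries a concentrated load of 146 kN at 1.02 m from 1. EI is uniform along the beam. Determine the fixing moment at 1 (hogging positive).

M_1 = 97.96 kN·m

Remove the prop at 2; the released (primary) structure is a cantilever built in at 1.
Free-end deflection of the primary structure under the applied loading (downward +):
  point load 146 at a = 1.02: Pa²(3L − a)/(6EI) = 285.6/EI
Tip deflection under a unit load at 2: L³/(3EI) = 22.97/EI.
The prop prevents deflection at 2: R_2 = δ_0/δ_{22} = 285.6/22.97 = 12.43 kN.
Moment equilibrium about 1: M_1 = Σ(load moments about 1) − R_2·L = 148.9 − 12.43×4.1 = 97.96 kN·m.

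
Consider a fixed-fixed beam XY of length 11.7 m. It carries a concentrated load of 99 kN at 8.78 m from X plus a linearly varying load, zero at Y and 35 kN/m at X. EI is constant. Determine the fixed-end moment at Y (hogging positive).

Take the two fixed-end moments M_X, M_Y as redundants; the released structure is the simple span XY.
Simple-span end rotations at X and Y under the given loads:
  at X: point load 99 at a = 8.78: Pab(L + b)/(6LEI) = 528.6/EI
  at Y: point load 99 at a = 8.78: Pab(L + a)/(6LEI) = 740.5/EI
  at X: triangular load, peak 35: w₀L³/(45EI) = 1246/EI
  at Y: triangular load, peak 35: 7w₀L³/(360EI) = 1090/EI
  θ_X0 = 1774/EI,  θ_Y0 = 1830/EI
Flexibility coefficients: a unit moment at one end gives L/(3EI) there and L/(6EI) at the far end, so f₁₁ = f₂₂ = 3.9/EI and f₁₂ = f₂₁ = 1.95/EI.
Compatibility — zero rotation at each built-in end:
  3.9 M_X + 1.95 M_Y = 1774
  1.95 M_X + 3.9 M_Y = 1830
Solving the pair gives M_X = 293.7 kN·m and M_Y = 322.5 kN·m (hogging).

M_Y = 322.5 kN·m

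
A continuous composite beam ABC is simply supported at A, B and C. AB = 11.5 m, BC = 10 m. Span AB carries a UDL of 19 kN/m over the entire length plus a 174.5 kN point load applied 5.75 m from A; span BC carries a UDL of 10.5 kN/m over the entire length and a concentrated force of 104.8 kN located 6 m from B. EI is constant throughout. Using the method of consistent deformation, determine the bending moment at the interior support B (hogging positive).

M_B = 512.2 kN·m

Insert a hinge at B; M_B is the redundant, and each span becomes simply supported.
End slopes at the hinge B, treating each span as simply supported:
  span AB: UDL 19: wL³/(24EI) = 1204/EI
  span AB: point load 174.5 at a = 5.75: Pab(L + a)/(6LEI) = 1442/EI
  span BC: UDL 10.5: wL³/(24EI) = 437.5/EI
  span BC: point load 104.8 at a = 6: Pab(L + b)/(6LEI) = 586.9/EI
  relative rotation θ_0 = (2646 + 1024)/EI = 3671/EI
A unit hogging moment at B produces rotation L₁/(3EI) + L₂/(3EI) = 7.167/EI.
Slope continuity at B: θ_0 = M_B·7.167/EI, so M_B = 3671/7.167 = 512.2 kN·m (hogging).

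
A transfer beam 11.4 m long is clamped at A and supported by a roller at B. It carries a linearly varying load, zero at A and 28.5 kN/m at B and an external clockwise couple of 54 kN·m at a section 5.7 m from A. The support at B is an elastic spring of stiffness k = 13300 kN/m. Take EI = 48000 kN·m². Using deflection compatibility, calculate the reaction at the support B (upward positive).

Choose R_B as the redundant. The primary structure is the cantilever fixed at A.
Deflection at B on the released cantilever, summing each load's contribution:
  triangular load, peak 28.5 at the free end: 11w₀L⁴/(120EI) = 44124/EI
  clockwise couple 54 at a = 5.7: M₀a(2L − a)/(2EI) = 2632/EI
  δ_0 = 46756/EI
Tip deflection under a unit load at B: L³/(3EI) = 493.8/EI.
With EI = 48000 kN·m²: δ_0 = 0.97408 m and δ_{BB} = 0.010289 m/kN.
Compatibility — the spring shortens by R_B/k under the reaction it provides: δ_0 − R_B·δ_{BB} = R_B/k. With 1/k = 0.000075 m/kN, R_B = δ_0 / (δ_{BB} + 1/k) = 0.97408 / (0.010289 + 0.000075) = 93.99 kN.

R_B = 93.99 kN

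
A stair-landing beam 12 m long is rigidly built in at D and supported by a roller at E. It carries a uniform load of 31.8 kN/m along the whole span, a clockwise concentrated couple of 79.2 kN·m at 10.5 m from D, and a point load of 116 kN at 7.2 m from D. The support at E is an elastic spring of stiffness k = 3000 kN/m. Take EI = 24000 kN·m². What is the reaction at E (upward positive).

Remove the prop at E; the released (primary) structure is a cantilever built in at D.
Deflection at E on the released cantilever, summing each load's contribution:
  UDL 31.8: wL⁴/(8EI) = 82426/EI
  clockwise couple 79.2 at a = 10.5: M₀a(2L − a)/(2EI) = 5613/EI
  point load 116 at a = 7.2: Pa²(3L − a)/(6EI) = 28865/EI
  δ_0 = 116903/EI
Flexibility coefficient — unit upward force at E: δ_{EE} = L³/(3EI) = 576/EI.
With EI = 24000 kN·m²: δ_0 = 4.871 m and δ_{EE} = 0.024 m/kN.
Compatibility — the spring shortens by R_E/k under the reaction it provides: δ_0 − R_E·δ_{EE} = R_E/k. With 1/k = 0.000333 m/kN, R_E = δ_0 / (δ_{EE} + 1/k) = 4.871 / (0.024 + 0.000333) = 200.2 kN.

R_E = 200.2 kN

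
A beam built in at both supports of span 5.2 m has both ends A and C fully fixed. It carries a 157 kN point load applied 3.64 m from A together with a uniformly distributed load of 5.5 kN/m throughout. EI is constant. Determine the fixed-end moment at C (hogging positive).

Release both end moments; the primary structure is a simply-supported span AC with redundants M_A and M_C.
End rotations of the released simple span under the applied load (×1/EI):
  at A: point load 157 at a = 3.64: Pab(L + b)/(6LEI) = 193.2/EI
  at C: point load 157 at a = 3.64: Pab(L + a)/(6LEI) = 252.6/EI
  at A: UDL 5.5: wL³/(24EI) = 32.22/EI
  at C: UDL 5.5: wL³/(24EI) = 32.22/EI
  θ_A0 = 225.4/EI,  θ_C0 = 284.8/EI
Flexibility coefficients: a unit moment at one end gives L/(3EI) there and L/(6EI) at the far end, so f₁₁ = f₂₂ = 1.733/EI and f₁₂ = f₂₁ = 0.8667/EI.
Compatibility — zero rotation at each built-in end:
  1.733 M_A + 0.8667 M_C = 225.4
  0.8667 M_A + 1.733 M_C = 284.8
Solving the pair gives M_A = 63.83 kN·m and M_C = 132.4 kN·m (hogging).

M_C = 132.4 kN·m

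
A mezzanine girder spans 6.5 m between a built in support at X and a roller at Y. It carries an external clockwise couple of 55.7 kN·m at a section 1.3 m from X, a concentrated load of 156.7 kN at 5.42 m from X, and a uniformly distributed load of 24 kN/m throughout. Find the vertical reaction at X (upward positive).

R_X = 131.6 kN

Remove the prop at Y; the released (primary) structure is a cantilever built in at X.
Primary-structure tip deflection at Y by superposition:
  clockwise couple 55.7 at a = 1.3: M₀a(2L − a)/(2EI) = 423.6/EI
  point load 156.7 at a = 5.42: Pa²(3L − a)/(6EI) = 10802/EI
  UDL 24: wL⁴/(8EI) = 5355/EI
  δ_0 = 16581/EI
Flexibility coefficient — unit upward force at Y: δ_{YY} = L³/(3EI) = 91.54/EI.
Compatibility at Y: δ_0 − R_Y·δ_{YY} = 0, so R_Y = 16581/91.54 = 181.1 kN.
Vertical equilibrium: R_X = ΣP − R_Y = 312.7 − 181.1 = 131.6 kN.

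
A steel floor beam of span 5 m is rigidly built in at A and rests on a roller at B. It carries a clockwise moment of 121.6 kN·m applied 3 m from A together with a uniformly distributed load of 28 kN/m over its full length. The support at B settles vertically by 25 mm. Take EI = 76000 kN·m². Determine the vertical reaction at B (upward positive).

R_B = 37.54 kN

Remove the prop at B; the released (primary) structure is a cantilever built in at A.
Deflection at B on the released cantilever, summing each load's contribution:
  clockwise couple 121.6 at a = 3: M₀a(2L − a)/(2EI) = 1277/EI
  UDL 28: wL⁴/(8EI) = 2188/EI
  δ_0 = 3464/EI
Flexibility coefficient — unit upward force at B: δ_{BB} = L³/(3EI) = 41.67/EI.
With EI = 76000 kN·m²: δ_0 = 0.045583 m and δ_{BB} = 0.000548 m/kN.
Compatibility — the beam at B must follow the support down by 0.025 m: δ_0 − R_B·δ_{BB} = 0.025, so R_B = (0.045583 − 0.025)/0.000548 = 37.54 kN.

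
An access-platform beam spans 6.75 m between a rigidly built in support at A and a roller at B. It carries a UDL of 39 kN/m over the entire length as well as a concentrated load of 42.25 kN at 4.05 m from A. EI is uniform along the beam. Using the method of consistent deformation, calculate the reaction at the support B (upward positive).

Remove the prop at B; the released (primary) structure is a cantilever built in at A.
Primary-structure tip deflection at B by superposition:
  UDL 39: wL⁴/(8EI) = 10120/EI
  point load 42.25 at a = 4.05: Pa²(3L − a)/(6EI) = 1871/EI
  δ_0 = 11991/EI
Tip deflection under a unit load at B: L³/(3EI) = 102.5/EI.
The prop prevents deflection at B: R_B = δ_0/δ_{BB} = 11991/102.5 = 117 kN.

R_B = 117 kN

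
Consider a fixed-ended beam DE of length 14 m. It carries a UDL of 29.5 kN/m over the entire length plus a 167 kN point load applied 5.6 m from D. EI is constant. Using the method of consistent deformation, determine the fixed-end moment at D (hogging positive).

M_D = 818.5 kN·m

Take the two fixed-end moments M_D, M_E as redundants; the released structure is the simple span DE.
Simple-span end rotations at D and E under the given loads:
  at D: UDL 29.5: wL³/(24EI) = 3373/EI
  at E: UDL 29.5: wL³/(24EI) = 3373/EI
  at D: point load 167 at a = 5.6: Pab(L + b)/(6LEI) = 2095/EI
  at E: point load 167 at a = 5.6: Pab(L + a)/(6LEI) = 1833/EI
  θ_D0 = 5468/EI,  θ_E0 = 5206/EI
Flexibility coefficients: a unit moment at one end gives L/(3EI) there and L/(6EI) at the far end, so f₁₁ = f₂₂ = 4.667/EI and f₁₂ = f₂₁ = 2.333/EI.
Compatibility — zero rotation at each built-in end:
  4.667 M_D + 2.333 M_E = 5468
  2.333 M_D + 4.667 M_E = 5206
Solving the pair gives M_D = 818.5 kN·m and M_E = 706.3 kN·m (hogging).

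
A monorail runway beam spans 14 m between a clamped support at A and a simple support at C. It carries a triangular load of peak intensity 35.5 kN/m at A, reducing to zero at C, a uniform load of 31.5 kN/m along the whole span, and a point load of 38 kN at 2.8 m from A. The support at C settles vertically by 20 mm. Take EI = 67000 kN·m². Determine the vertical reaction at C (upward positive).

R_C = 215.7 kN

Remove the prop at C; the released (primary) structure is a cantilever built in at A.
Deflection at C on the released cantilever, summing each load's contribution:
  triangular load, peak 35.5 at the fixed end: w₀L⁴/(30EI) = 45459/EI
  UDL 31.5: wL⁴/(8EI) = 151263/EI
  point load 38 at a = 2.8: Pa²(3L − a)/(6EI) = 1946/EI
  δ_0 = 198668/EI
Flexibility coefficient — unit upward force at C: δ_{CC} = L³/(3EI) = 914.7/EI.
With EI = 67000 kN·m²: δ_0 = 2.9652 m and δ_{CC} = 0.013652 m/kN.
Compatibility — the beam at C must follow the support down by 0.02 m: δ_0 − R_C·δ_{CC} = 0.02, so R_C = (2.9652 − 0.02)/0.013652 = 215.7 kN.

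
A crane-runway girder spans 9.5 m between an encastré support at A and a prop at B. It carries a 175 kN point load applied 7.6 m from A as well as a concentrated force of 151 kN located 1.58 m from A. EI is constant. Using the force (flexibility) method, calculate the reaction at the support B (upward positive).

R_B = 129.1 kN

Choose R_B as the redundant. The primary structure is the cantilever fixed at A.
Deflection at B on the released cantilever, summing each load's contribution:
  point load 175 at a = 7.6: Pa²(3L − a)/(6EI) = 35210/EI
  point load 151 at a = 1.58: Pa²(3L − a)/(6EI) = 1691/EI
  δ_0 = 36901/EI
Flexibility coefficient — unit upward force at B: δ_{BB} = L³/(3EI) = 285.8/EI.
Compatibility at B: δ_0 − R_B·δ_{BB} = 0, so R_B = 36901/285.8 = 129.1 kN.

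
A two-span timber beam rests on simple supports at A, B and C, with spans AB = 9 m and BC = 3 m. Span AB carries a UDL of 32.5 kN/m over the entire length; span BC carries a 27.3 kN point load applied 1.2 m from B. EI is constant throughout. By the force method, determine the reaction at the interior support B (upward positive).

R_B = 274.1 kN

Take M_B as the redundant. Released structure: two simple spans AB and BC with a hinge at B.
Rotations at B on the released spans (each span's end-slope, ×1/EI):
  span AB: UDL 32.5: wL³/(24EI) = 987.2/EI
  span BC: point load 27.3 at a = 1.2: Pab(L + b)/(6LEI) = 15.72/EI
  relative rotation θ_0 = (987.2 + 15.72)/EI = 1003/EI
A unit hogging moment at B produces rotation L₁/(3EI) + L₂/(3EI) = 4/EI.
Compatibility: M_B·(L₁+L₂)/(3EI) = θ_0, giving M_B = 250.7 kN·m (hogging).
Span AB, ΣM about A with M_B applied at B: R_B^{AB}·9 = 1316 + 250.7, so R_B^{AB} = 174.1 kN and R_A = 292.5 − 174.1 = 118.4 kN.
Span BC, ΣM about C: R_B^{BC}·3 = 49.14 + 250.7, so R_B^{BC} = 99.96 kN and R_C = 27.3 − 99.96 = -72.66 kN.
R_B = 174.1 + 99.96 = 274.1 kN.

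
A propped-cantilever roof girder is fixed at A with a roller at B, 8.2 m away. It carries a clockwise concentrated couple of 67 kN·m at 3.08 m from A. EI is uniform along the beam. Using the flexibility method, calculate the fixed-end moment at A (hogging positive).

Remove the prop at B; the released (primary) structure is a cantilever built in at A.
Deflection at B on the released cantilever, summing each load's contribution:
  clockwise couple 67 at a = 3.08: M₀a(2L − a)/(2EI) = 1374/EI
Tip deflection under a unit load at B: L³/(3EI) = 183.8/EI.
The prop prevents deflection at B: R_B = δ_0/δ_{BB} = 1374/183.8 = 7.478 kN.
Moment equilibrium about A: M_A = Σ(load moments about A) − R_B·L = 67 − 7.478×8.2 = 5.681 kN·m.

M_A = 5.681 kN·m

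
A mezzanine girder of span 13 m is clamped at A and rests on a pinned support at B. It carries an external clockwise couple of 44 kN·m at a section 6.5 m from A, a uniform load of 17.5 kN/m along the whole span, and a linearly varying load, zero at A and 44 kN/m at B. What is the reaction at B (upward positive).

Choose R_B as the redundant. The primary structure is the cantilever fixed at A.
Primary-structure tip deflection at B by superposition:
  clockwise couple 44 at a = 6.5: M₀a(2L − a)/(2EI) = 2788/EI
  UDL 17.5: wL⁴/(8EI) = 62477/EI
  triangular load, peak 44 at the free end: 11w₀L⁴/(120EI) = 115196/EI
  δ_0 = 180462/EI
Tip deflection under a unit load at B: L³/(3EI) = 732.3/EI.
The prop prevents deflection at B: R_B = δ_0/δ_{BB} = 180462/732.3 = 246.4 kN.

R_B = 246.4 kN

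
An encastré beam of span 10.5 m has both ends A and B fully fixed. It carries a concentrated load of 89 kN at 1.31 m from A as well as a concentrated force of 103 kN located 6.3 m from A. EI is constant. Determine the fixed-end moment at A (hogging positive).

M_A = 193.1 kN·m

Release both end moments; the primary structure is a simply-supported span AB with redundants M_A and M_B.
Simple-span end rotations at A and B under the given loads:
  at A: point load 89 at a = 1.31: Pab(L + b)/(6LEI) = 334.9/EI
  at B: point load 89 at a = 1.31: Pab(L + a)/(6LEI) = 200.9/EI
  at A: point load 103 at a = 6.3: Pab(L + b)/(6LEI) = 635.9/EI
  at B: point load 103 at a = 6.3: Pab(L + a)/(6LEI) = 726.8/EI
  θ_A0 = 970.8/EI,  θ_B0 = 927.6/EI
Flexibility coefficients: a unit moment at one end gives L/(3EI) there and L/(6EI) at the far end, so f₁₁ = f₂₂ = 3.5/EI and f₁₂ = f₂₁ = 1.75/EI.
Compatibility — zero rotation at each built-in end:
  3.5 M_A + 1.75 M_B = 970.8
  1.75 M_A + 3.5 M_B = 927.6
Solving the pair gives M_A = 193.1 kN·m and M_B = 168.5 kN·m (hogging).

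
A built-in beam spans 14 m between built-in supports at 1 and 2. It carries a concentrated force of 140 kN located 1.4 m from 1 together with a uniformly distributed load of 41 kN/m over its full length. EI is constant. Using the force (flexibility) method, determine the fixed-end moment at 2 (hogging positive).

Release both end moments; the primary structure is a simply-supported span 12 with redundants M_1 and M_2.
On the primary (simply-supported) span, the end slopes from the loading are:
  at 1: point load 140 at a = 1.4: Pab(L + b)/(6LEI) = 782/EI
  at 2: point load 140 at a = 1.4: Pab(L + a)/(6LEI) = 452.8/EI
  at 1: UDL 41: wL³/(24EI) = 4688/EI
  at 2: UDL 41: wL³/(24EI) = 4688/EI
  θ_10 = 5470/EI,  θ_20 = 5140/EI
Flexibility coefficients: a unit moment at one end gives L/(3EI) there and L/(6EI) at the far end, so f₁₁ = f₂₂ = 4.667/EI and f₁₂ = f₂₁ = 2.333/EI.
Compatibility — zero rotation at each built-in end:
  4.667 M_1 + 2.333 M_2 = 5470
  2.333 M_1 + 4.667 M_2 = 5140
Solving the pair gives M_1 = 828.4 kN·m and M_2 = 687.3 kN·m (hogging).

M_2 = 687.3 kN·m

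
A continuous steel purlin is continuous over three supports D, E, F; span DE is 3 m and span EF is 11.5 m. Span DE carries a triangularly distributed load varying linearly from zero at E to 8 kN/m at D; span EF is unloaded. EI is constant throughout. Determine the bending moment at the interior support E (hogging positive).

Insert a hinge at E; M_E is the redundant, and each span becomes simply supported.
Rotations at E on the released spans (each span's end-slope, ×1/EI):
  span DE: triangular load, peak 8: 7w₀L³/(360EI) = 4.2/EI
  relative rotation θ_0 = (4.2 + 0)/EI = 4.2/EI
A unit hogging moment at E produces rotation L₁/(3EI) + L₂/(3EI) = 4.833/EI.
Slope continuity at E: θ_0 = M_E·4.833/EI, so M_E = 4.2/4.833 = 0.869 kN·m (hogging).

M_E = 0.869 kN·m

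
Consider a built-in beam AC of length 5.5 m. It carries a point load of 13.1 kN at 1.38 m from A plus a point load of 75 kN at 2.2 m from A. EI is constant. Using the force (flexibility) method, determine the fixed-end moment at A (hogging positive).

Release both end moments; the primary structure is a simply-supported span AC with redundants M_A and M_C.
Simple-span end rotations at A and C under the given loads:
  at A: point load 13.1 at a = 1.38: Pab(L + b)/(6LEI) = 21.71/EI
  at C: point load 13.1 at a = 1.38: Pab(L + a)/(6LEI) = 15.53/EI
  at A: point load 75 at a = 2.2: Pab(L + b)/(6LEI) = 145.2/EI
  at C: point load 75 at a = 2.2: Pab(L + a)/(6LEI) = 127/EI
  θ_A0 = 166.9/EI,  θ_C0 = 142.6/EI
Flexibility coefficients: a unit moment at one end gives L/(3EI) there and L/(6EI) at the far end, so f₁₁ = f₂₂ = 1.833/EI and f₁₂ = f₂₁ = 0.9167/EI.
Compatibility — zero rotation at each built-in end:
  1.833 M_A + 0.9167 M_C = 166.9
  0.9167 M_A + 1.833 M_C = 142.6
Solving the pair gives M_A = 69.54 kN·m and M_C = 43 kN·m (hogging).

M_A = 69.54 kN·m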